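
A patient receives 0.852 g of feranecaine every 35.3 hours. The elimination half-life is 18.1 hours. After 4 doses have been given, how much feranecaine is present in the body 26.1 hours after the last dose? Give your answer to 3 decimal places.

The 4 doses were given 132, 96.7, 61.4, 26.1 hours ago.
Total = 0.852·(1/2)^(132/18.1) + 0.852·(1/2)^(96.7/18.1) + 0.852·(1/2)^(61.4/18.1) + 0.852·(1/2)^(26.1/18.1)
      = 0.0054335 + 0.020998 + 0.081146 + 0.31359 ≈ 0.42116 g.

0.421 g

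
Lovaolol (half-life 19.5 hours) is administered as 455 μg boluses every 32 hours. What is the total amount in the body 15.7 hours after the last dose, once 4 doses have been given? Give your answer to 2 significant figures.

380 μg

The 4 doses were given 111.7, 79.7, 47.7, 15.7 hours ago.
Total = 455·(1/2)^(111.7/19.5) + 455·(1/2)^(79.7/19.5) + 455·(1/2)^(47.7/19.5) + 455·(1/2)^(15.7/19.5)
      = 8.5832 + 26.77 + 83.492 + 260.4 ≈ 379.25 μg.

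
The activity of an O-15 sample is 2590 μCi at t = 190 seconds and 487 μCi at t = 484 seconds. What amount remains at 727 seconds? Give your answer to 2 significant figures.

Over Δt = 484 − 190 = 294 seconds, the level fell by a factor of 2590/487 ≈ 5.3183.
n = log₂(5.3183) ≈ 2.411 half-lives, so t½ = 294/2.411 ≈ 121.94 seconds.
From t = 484 to t = 727: 487 × (1/2)^((727−484)/121.94) ≈ 122.36 μCi.

120 μCi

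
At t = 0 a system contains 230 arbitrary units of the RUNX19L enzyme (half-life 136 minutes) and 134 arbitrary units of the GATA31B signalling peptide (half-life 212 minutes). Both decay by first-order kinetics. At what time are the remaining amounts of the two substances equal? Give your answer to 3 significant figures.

296 minutes

Set 230·(1/2)^(t/136) = 134·(1/2)^(t/212).
Taking log₂: log₂(230/134) = t·(1/136 − 1/212).
log₂(1.7164) = 0.7794; 1/136 − 1/212 = 0.002636.
t = 0.7794 / 0.002636 ≈ 295.68 minutes.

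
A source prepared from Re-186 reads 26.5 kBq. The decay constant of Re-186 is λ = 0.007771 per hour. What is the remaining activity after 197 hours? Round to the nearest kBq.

6 kBq

t½ = ln 2 / λ = 0.69315 / 0.007771 ≈ 89.197 hours.
Number of half-lives: n = 197/89.197 ≈ 2.2086.
Remaining = 26.5 × (1/2)^2.2086 = 26.5 × 0.21634 ≈ 5.7331 kBq.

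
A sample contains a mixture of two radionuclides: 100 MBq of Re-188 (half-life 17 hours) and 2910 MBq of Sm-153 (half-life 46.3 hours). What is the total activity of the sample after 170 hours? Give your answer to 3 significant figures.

228 MBq

Re-188: 100 × (1/2)^(170/17) = 100 × (1/2)^10 ≈ 0.097656 MBq.
Sm-153: 2910 × (1/2)^(170/46.3) = 2910 × (1/2)^3.6717 ≈ 228.35 MBq.
Total = 0.097656 + 228.35 ≈ 228.45 MBq.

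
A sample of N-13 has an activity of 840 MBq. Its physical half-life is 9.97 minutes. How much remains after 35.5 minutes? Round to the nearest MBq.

Number of half-lives: n = 35.5/9.97 ≈ 3.5607.
Remaining = 840 × (1/2)^3.5607 = 840 × 0.084748 ≈ 71.188 MBq.

71 MBq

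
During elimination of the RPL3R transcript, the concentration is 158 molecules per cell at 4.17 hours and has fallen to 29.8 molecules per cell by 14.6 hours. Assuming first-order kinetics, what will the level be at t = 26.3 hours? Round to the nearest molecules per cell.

Over Δt = 14.6 − 4.17 = 10.43 hours, the level fell by a factor of 158/29.8 ≈ 5.302.
n = log₂(5.302) ≈ 2.4065 half-lives, so t½ = 10.43/2.4065 ≈ 4.334 hours.
From t = 14.6 to t = 26.3: 29.8 × (1/2)^((26.3−14.6)/4.334) ≈ 4.5874 molecules per cell.

5 molecules per cell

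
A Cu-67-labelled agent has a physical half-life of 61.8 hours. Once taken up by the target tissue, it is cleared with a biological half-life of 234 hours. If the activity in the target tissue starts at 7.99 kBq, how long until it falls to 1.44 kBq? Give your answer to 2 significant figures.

120 hours

1/t_eff = 1/t_phys + 1/t_biol = 1/61.8 + 1/234 = 0.020455 per hour.
t_eff = 61.8 × 234 / (61.8 + 234) ≈ 48.888 hours.
n = log₂(7.99/1.44) ≈ 2.4721; t = 2.4721 × 48.888 ≈ 120.86 hours.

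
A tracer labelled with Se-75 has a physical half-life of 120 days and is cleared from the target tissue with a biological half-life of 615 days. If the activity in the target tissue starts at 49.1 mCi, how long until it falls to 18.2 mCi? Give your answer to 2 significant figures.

1/t_eff = 1/t_phys + 1/t_biol = 1/120 + 1/615 = 0.0099593 per day.
t_eff = 120 × 615 / (120 + 615) ≈ 100.41 days.
n = log₂(49.1/18.2) ≈ 1.4318; t = 1.4318 × 100.41 ≈ 143.76 days.

140 days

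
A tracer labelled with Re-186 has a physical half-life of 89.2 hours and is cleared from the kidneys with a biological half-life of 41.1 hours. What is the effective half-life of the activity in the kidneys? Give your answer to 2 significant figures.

28 hours

1/t_eff = 1/t_phys + 1/t_biol = 1/89.2 + 1/41.1 = 0.035542 per hour.
t_eff = 89.2 × 41.1 / (89.2 + 41.1) ≈ 28.136 hours.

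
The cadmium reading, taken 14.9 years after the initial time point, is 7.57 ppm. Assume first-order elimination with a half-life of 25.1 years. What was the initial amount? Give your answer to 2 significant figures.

Number of half-lives elapsed: n = 14.9/25.1 ≈ 0.59363.
A₀ = A × 2^n = 7.57 × 2^0.59363 = 7.57 × 1.509 ≈ 11.423 ppm.

11 ppm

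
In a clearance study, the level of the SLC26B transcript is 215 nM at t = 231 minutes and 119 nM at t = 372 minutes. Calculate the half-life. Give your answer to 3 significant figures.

Over Δt = 372 − 231 = 141 minutes, the level fell by a factor of 215/119 ≈ 1.8067.
n = log₂(1.8067) ≈ 0.85338 half-lives, so t½ = 141/0.85338 ≈ 165.23 minutes.

165 minutes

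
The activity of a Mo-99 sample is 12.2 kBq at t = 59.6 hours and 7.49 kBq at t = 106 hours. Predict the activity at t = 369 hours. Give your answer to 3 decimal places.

Over Δt = 106 − 59.6 = 46.4 hours, the level fell by a factor of 12.2/7.49 ≈ 1.6288.
n = log₂(1.6288) ≈ 0.70384 half-lives, so t½ = 46.4/0.70384 ≈ 65.924 hours.
From t = 106 to t = 369: 7.49 × (1/2)^((369−106)/65.924) ≈ 0.47156 kBq.

0.472 kBq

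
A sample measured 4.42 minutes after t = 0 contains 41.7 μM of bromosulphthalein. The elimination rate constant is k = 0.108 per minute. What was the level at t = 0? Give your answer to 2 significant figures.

67 μM

t½ = ln 2 / k = 0.69315 / 0.108 ≈ 6.418 minutes.
Number of half-lives elapsed: n = 4.42/6.418 ≈ 0.68868.
A₀ = A × 2^n = 41.7 × 2^0.68868 = 41.7 × 1.6118 ≈ 67.213 μM.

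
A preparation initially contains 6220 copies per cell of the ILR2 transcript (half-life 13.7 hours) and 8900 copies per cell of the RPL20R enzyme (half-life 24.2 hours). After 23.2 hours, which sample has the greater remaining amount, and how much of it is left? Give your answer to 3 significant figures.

ILR2 transcript: 6220 × (1/2)^1.6934 ≈ 1923.2 copies per cell.
RPL20R enzyme: 8900 × (1/2)^0.95868 ≈ 4579.3 copies per cell.
RPL20R enzyme has more remaining, at ≈ 4579.3 copies per cell.

RPL20R enzyme, 4580 copies per cell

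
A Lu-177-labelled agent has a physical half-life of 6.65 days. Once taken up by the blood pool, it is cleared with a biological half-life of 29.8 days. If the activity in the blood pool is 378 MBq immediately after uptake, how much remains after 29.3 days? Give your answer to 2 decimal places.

9.02 MBq

1/t_eff = 1/t_phys + 1/t_biol = 1/6.65 + 1/29.8 = 0.18393 per day.
t_eff = 6.65 × 29.8 / (6.65 + 29.8) ≈ 5.4368 days.
Remaining = 378 × (1/2)^(29.3/5.4368) = 378 × (1/2)^5.3892 ≈ 9.0192 MBq.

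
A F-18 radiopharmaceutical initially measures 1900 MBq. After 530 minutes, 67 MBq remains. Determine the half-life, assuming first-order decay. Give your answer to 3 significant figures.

110 minutes

A/A₀ = 67/1900 ≈ 0.035263.
n = log₂(28.358) ≈ 4.8257 half-lives elapsed in 530 minutes.
t½ = 530/4.8257 ≈ 109.83 minutes.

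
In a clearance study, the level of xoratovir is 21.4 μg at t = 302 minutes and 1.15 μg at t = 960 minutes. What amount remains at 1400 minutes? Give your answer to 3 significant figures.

0.163 μg

Over Δt = 960 − 302 = 658 minutes, the level fell by a factor of 21.4/1.15 ≈ 18.609.
n = log₂(18.609) ≈ 4.2179 half-lives, so t½ = 658/4.2179 ≈ 156 minutes.
From t = 960 to t = 1400: 1.15 × (1/2)^((1400−960)/156) ≈ 0.1628 μg.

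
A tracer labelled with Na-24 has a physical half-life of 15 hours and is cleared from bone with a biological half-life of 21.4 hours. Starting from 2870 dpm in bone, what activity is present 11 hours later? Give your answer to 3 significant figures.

1210 dpm

1/t_eff = 1/t_phys + 1/t_biol = 1/15 + 1/21.4 = 0.1134 per hour.
t_eff = 15 × 21.4 / (15 + 21.4) ≈ 8.8187 hours.
Remaining = 2870 × (1/2)^(11/8.8187) = 2870 × (1/2)^1.2474 ≈ 1208.9 dpm.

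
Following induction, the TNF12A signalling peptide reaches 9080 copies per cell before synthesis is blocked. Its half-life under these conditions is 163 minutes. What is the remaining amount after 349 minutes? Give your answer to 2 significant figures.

2100 copies per cell

Number of half-lives: n = 349/163 ≈ 2.1411.
Remaining = 9080 × (1/2)^2.1411 = 9080 × 0.22671 ≈ 2058.5 copies per cell.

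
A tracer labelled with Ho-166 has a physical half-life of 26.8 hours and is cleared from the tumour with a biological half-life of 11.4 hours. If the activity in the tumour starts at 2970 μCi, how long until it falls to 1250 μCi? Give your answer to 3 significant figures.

1/t_eff = 1/t_phys + 1/t_biol = 1/26.8 + 1/11.4 = 0.12503 per hour.
t_eff = 26.8 × 11.4 / (26.8 + 11.4) ≈ 7.9979 hours.
n = log₂(2970/1250) ≈ 1.2485; t = 1.2485 × 7.9979 ≈ 9.9857 hours.

9.99 hours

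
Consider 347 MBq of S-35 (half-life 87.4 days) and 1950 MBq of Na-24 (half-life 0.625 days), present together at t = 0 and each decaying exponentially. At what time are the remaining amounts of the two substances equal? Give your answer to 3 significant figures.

Set 347·(1/2)^(t/87.4) = 1950·(1/2)^(t/0.625).
Taking log₂: log₂(347/1950) = t·(1/87.4 − 1/0.625).
log₂(0.17795) = -2.4905; 1/87.4 − 1/0.625 = -1.5886.
t = -2.4905 / -1.5886 ≈ 1.5678 days.

1.57 days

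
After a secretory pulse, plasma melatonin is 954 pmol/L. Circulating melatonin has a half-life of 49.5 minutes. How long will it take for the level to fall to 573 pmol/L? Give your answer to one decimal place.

36.4 minutes

Fraction remaining = 573/954 ≈ 0.60063.
n = log₂(954/573) = ln(1.6649)/ln 2 ≈ 0.73545 half-lives.
t = n × t½ = 0.73545 × 49.5 ≈ 36.405 minutes.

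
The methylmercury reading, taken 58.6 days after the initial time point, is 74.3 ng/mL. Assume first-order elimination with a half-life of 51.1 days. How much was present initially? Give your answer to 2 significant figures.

Number of half-lives elapsed: n = 58.6/51.1 ≈ 1.1468.
A₀ = A × 2^n = 74.3 × 2^1.1468 = 74.3 × 2.2142 ≈ 164.51 ng/mL.

160 ng/mL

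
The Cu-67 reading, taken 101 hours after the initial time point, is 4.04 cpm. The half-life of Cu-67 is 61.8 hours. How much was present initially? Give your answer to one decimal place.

Number of half-lives elapsed: n = 101/61.8 ≈ 1.6343.
A₀ = A × 2^n = 4.04 × 2^1.6343 = 4.04 × 3.1044 ≈ 12.542 cpm.

12.5 cpm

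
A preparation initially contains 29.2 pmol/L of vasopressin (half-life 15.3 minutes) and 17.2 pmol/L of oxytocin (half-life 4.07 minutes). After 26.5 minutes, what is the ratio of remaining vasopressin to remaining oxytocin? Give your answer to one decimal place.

46.6

vasopressin: 29.2 × (1/2)^(26.5/15.3) = 29.2 × (1/2)^1.732 ≈ 8.79 pmol/L.
oxytocin: 17.2 × (1/2)^(26.5/4.07) = 17.2 × (1/2)^6.5111 ≈ 0.18858 pmol/L.
Ratio ≈ 8.79 / 0.18858 ≈ 46.611.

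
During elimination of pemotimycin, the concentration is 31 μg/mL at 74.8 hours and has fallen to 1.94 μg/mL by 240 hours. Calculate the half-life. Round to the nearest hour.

41 hours

Over Δt = 240 − 74.8 = 165.2 hours, the level fell by a factor of 31/1.94 ≈ 15.979.
n = log₂(15.979) ≈ 3.9981 half-lives, so t½ = 165.2/3.9981 ≈ 41.319 hours.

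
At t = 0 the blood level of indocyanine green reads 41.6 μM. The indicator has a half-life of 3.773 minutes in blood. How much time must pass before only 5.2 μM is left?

5.2/41.6 = 1/8, so 3 half-lives have elapsed.
t = 3 × 3.773 = 11.319 minutes.

11.319 minutes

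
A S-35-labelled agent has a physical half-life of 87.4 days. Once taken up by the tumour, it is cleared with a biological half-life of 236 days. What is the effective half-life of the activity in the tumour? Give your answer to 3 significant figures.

1/t_eff = 1/t_phys + 1/t_biol = 1/87.4 + 1/236 = 0.015679 per day.
t_eff = 87.4 × 236 / (87.4 + 236) ≈ 63.78 days.

63.8 days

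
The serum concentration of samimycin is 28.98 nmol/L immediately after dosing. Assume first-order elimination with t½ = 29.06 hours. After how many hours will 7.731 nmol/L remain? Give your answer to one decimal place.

55.4 hours

Fraction remaining = 7.731/28.98 ≈ 0.26677.
n = log₂(28.98/7.731) = ln(3.7485)/ln 2 ≈ 1.9063 half-lives.
t = n × t½ = 1.9063 × 29.06 ≈ 55.398 hours.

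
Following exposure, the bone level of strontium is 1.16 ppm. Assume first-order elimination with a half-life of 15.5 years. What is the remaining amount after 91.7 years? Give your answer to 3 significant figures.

Number of half-lives: n = 91.7/15.5 ≈ 5.9161.
Remaining = 1.16 × (1/2)^5.9161 = 1.16 × 0.01656 ≈ 0.01921 ppm.

0.0192 ppm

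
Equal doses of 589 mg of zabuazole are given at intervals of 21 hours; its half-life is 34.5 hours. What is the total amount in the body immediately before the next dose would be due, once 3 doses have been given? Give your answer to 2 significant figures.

The 3 doses were given 63, 42, 21 hours ago.
Total = 589·(1/2)^(63/34.5) + 589·(1/2)^(42/34.5) + 589·(1/2)^(21/34.5)
      = 166.11 + 253.31 + 386.26 ≈ 805.68 mg.

810 mg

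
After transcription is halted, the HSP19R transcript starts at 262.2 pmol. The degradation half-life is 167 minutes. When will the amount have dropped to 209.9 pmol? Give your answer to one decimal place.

Fraction remaining = 209.9/262.2 ≈ 0.80053.
n = log₂(262.2/209.9) = ln(1.2492)/ln 2 ≈ 0.32097 half-lives.
t = n × t½ = 0.32097 × 167 ≈ 53.601 minutes.

53.6 minutes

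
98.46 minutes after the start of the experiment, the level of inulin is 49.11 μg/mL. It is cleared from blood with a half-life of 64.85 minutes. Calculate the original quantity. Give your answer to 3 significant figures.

Number of half-lives elapsed: n = 98.46/64.85 ≈ 1.5183.
A₀ = A × 2^n = 49.11 × 2^1.5183 = 49.11 × 2.8645 ≈ 140.67 μg/mL.

141 μg/mL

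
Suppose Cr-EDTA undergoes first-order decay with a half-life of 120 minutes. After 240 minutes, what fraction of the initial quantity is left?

n = 240/120 ≈ 2 half-lives.
Fraction remaining = (1/2)^2 ≈ 0.25.

0.25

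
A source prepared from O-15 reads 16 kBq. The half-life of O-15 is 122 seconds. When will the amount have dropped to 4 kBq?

244 seconds

4/16 = 1/4, so 2 half-lives have elapsed.
t = 2 × 122 = 244 seconds.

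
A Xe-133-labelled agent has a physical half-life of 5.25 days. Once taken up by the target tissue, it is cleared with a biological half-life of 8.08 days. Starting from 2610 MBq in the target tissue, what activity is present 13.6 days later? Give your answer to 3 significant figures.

135 MBq

1/t_eff = 1/t_phys + 1/t_biol = 1/5.25 + 1/8.08 = 0.31424 per day.
t_eff = 5.25 × 8.08 / (5.25 + 8.08) ≈ 3.1823 days.
Remaining = 2610 × (1/2)^(13.6/3.1823) = 2610 × (1/2)^4.2736 ≈ 134.94 MBq.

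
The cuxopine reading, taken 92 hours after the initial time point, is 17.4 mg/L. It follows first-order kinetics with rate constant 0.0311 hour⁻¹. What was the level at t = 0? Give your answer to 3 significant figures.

304 mg/L

t½ = ln 2 / k = 0.69315 / 0.0311 ≈ 22.288 hours.
Number of half-lives elapsed: n = 92/22.288 ≈ 4.1278.
A₀ = A × 2^n = 17.4 × 2^4.1278 = 17.4 × 17.482 ≈ 304.2 mg/L.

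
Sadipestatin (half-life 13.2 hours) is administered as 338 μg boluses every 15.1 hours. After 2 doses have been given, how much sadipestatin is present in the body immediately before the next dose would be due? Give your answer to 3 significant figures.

The 2 doses were given 30.2, 15.1 hours ago.
Total = 338·(1/2)^(30.2/13.2) + 338·(1/2)^(15.1/13.2)
      = 69.214 + 152.95 ≈ 222.17 μg.

222 μg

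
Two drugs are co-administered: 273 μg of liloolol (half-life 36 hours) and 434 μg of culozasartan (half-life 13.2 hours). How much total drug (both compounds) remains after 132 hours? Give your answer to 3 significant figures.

21.9 μg

liloolol: 273 × (1/2)^(132/36) = 273 × (1/2)^3.6667 ≈ 21.497 μg.
culozasartan: 434 × (1/2)^(132/13.2) = 434 × (1/2)^10 ≈ 0.42383 μg.
Total = 21.497 + 0.42383 ≈ 21.921 μg.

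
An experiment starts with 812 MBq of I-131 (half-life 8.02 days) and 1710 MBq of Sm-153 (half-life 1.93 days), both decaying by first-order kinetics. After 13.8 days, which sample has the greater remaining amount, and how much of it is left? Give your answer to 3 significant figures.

I-131: 812 × (1/2)^1.7207 ≈ 246.36 MBq.
Sm-153: 1710 × (1/2)^7.1503 ≈ 12.038 MBq.
I-131 has more remaining, at ≈ 246.36 MBq.

I-131, 246 MBq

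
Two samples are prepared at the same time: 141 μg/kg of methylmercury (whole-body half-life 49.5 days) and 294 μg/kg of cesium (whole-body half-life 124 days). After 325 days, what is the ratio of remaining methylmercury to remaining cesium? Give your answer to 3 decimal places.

0.031

methylmercury: 141 × (1/2)^(325/49.5) = 141 × (1/2)^6.5657 ≈ 1.4885 μg/kg.
cesium: 294 × (1/2)^(325/124) = 294 × (1/2)^2.621 ≈ 47.792 μg/kg.
Ratio ≈ 1.4885 / 47.792 ≈ 0.031146.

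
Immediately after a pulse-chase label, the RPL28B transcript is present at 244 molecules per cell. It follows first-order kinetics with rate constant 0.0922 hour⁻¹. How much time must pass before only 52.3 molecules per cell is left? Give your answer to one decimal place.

t½ = ln 2 / λ = 0.69315 / 0.0922 ≈ 7.5179 hours.
Fraction remaining = 52.3/244 ≈ 0.21434.
n = log₂(244/52.3) = ln(4.6654)/ln 2 ≈ 2.222 half-lives.
t = n × t½ = 2.222 × 7.5179 ≈ 16.705 hours.

16.7 hours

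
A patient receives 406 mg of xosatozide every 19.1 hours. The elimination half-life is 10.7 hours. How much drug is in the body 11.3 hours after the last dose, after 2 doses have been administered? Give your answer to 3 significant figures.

The 2 doses were given 30.4, 11.3 hours ago.
Total = 406·(1/2)^(30.4/10.7) + 406·(1/2)^(11.3/10.7)
      = 56.658 + 195.26 ≈ 251.92 mg.

252 mg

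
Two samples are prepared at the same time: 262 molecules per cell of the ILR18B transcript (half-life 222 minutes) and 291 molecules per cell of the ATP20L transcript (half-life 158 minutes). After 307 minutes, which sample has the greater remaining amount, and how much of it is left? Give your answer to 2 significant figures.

ILR18B transcript: 262 × (1/2)^1.3829 ≈ 100.46 molecules per cell.
ATP20L transcript: 291 × (1/2)^1.943 ≈ 75.68 molecules per cell.
ILR18B transcript has more remaining, at ≈ 100.46 molecules per cell.

ILR18B transcript, 100 molecules per cell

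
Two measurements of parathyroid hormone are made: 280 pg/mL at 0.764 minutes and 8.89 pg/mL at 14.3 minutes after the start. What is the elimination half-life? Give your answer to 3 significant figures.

2.72 minutes

Over Δt = 14.3 − 0.764 = 13.536 minutes, the level fell by a factor of 280/8.89 ≈ 31.496.
n = log₂(31.496) ≈ 4.9771 half-lives, so t½ = 13.536/4.9771 ≈ 2.7197 minutes.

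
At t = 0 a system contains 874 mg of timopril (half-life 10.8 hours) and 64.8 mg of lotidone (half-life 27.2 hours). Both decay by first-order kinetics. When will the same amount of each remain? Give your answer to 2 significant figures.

Set 874·(1/2)^(t/10.8) = 64.8·(1/2)^(t/27.2).
Taking log₂: log₂(874/64.8) = t·(1/10.8 − 1/27.2).
log₂(13.488) = 3.7536; 1/10.8 − 1/27.2 = 0.055828.
t = 3.7536 / 0.055828 ≈ 67.235 hours.

67 hours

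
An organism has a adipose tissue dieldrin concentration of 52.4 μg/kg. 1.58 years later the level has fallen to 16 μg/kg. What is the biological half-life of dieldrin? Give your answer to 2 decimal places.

0.92 years

A/A₀ = 16/52.4 ≈ 0.30534.
n = log₂(3.275) ≈ 1.7115 half-lives elapsed in 1.58 years.
t½ = 1.58/1.7115 ≈ 0.92317 years.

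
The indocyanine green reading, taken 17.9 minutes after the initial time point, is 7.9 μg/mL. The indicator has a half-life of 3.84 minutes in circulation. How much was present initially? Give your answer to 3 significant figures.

200 μg/mL

Number of half-lives elapsed: n = 17.9/3.84 ≈ 4.6615.
A₀ = A × 2^n = 7.9 × 2^4.6615 = 7.9 × 25.307 ≈ 199.92 μg/mL.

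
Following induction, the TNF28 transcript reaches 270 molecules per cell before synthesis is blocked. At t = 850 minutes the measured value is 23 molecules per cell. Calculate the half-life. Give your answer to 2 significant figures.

240 minutes

A/A₀ = 23/270 ≈ 0.085185.
n = log₂(11.739) ≈ 3.5533 half-lives elapsed in 850 minutes.
t½ = 850/3.5533 ≈ 239.22 minutes.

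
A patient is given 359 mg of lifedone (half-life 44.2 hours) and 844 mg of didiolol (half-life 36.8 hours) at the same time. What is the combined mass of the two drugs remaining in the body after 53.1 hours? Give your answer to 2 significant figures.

lifedone: 359 × (1/2)^(53.1/44.2) = 359 × (1/2)^1.2014 ≈ 156.12 mg.
didiolol: 844 × (1/2)^(53.1/36.8) = 844 × (1/2)^1.4429 ≈ 310.44 mg.
Total = 156.12 + 310.44 ≈ 466.56 mg.

470 mg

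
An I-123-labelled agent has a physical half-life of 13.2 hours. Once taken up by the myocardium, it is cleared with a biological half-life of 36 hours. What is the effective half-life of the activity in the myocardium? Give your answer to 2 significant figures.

9.7 hours

1/t_eff = 1/t_phys + 1/t_biol = 1/13.2 + 1/36 = 0.10354 per hour.
t_eff = 13.2 × 36 / (13.2 + 36) ≈ 9.6585 hours.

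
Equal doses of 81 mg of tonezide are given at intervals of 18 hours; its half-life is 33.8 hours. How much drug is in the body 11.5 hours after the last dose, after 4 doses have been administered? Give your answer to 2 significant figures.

160 mg

The 4 doses were given 65.5, 47.5, 29.5, 11.5 hours ago.
Total = 81·(1/2)^(65.5/33.8) + 81·(1/2)^(47.5/33.8) + 81·(1/2)^(29.5/33.8) + 81·(1/2)^(11.5/33.8)
      = 21.141 + 30.58 + 44.234 + 63.983 ≈ 159.94 mg.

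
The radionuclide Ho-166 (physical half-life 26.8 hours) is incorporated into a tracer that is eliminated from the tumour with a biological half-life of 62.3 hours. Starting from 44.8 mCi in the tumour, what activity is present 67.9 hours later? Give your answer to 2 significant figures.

3.6 mCi

1/t_eff = 1/t_phys + 1/t_biol = 1/26.8 + 1/62.3 = 0.053365 per hour.
t_eff = 26.8 × 62.3 / (26.8 + 62.3) ≈ 18.739 hours.
Remaining = 44.8 × (1/2)^(67.9/18.739) = 44.8 × (1/2)^3.6235 ≈ 3.635 mCi.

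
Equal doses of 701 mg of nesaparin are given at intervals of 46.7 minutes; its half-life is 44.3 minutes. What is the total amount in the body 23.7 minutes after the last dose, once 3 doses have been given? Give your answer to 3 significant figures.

829 mg

The 3 doses were given 117.1, 70.4, 23.7 minutes ago.
Total = 701·(1/2)^(117.1/44.3) + 701·(1/2)^(70.4/44.3) + 701·(1/2)^(23.7/44.3)
      = 112.2 + 232.99 + 483.81 ≈ 828.99 mg.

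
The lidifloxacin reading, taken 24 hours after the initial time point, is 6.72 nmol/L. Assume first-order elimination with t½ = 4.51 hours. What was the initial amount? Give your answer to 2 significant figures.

Number of half-lives elapsed: n = 24/4.51 ≈ 5.3215.
A₀ = A × 2^n = 6.72 × 2^5.3215 = 6.72 × 39.988 ≈ 268.72 nmol/L.

270 nmol/L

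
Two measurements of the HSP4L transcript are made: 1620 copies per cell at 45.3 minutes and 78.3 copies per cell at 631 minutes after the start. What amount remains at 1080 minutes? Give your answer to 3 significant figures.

Over Δt = 631 − 45.3 = 585.7 minutes, the level fell by a factor of 1620/78.3 ≈ 20.69.
n = log₂(20.69) ≈ 4.3708 half-lives, so t½ = 585.7/4.3708 ≈ 134 minutes.
From t = 631 to t = 1080: 78.3 × (1/2)^((1080−631)/134) ≈ 7.6754 copies per cell.

7.68 copies per cell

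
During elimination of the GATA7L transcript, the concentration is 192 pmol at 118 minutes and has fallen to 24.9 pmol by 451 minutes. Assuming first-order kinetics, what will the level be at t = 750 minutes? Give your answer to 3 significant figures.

Over Δt = 451 − 118 = 333 minutes, the level fell by a factor of 192/24.9 ≈ 7.7108.
n = log₂(7.7108) ≈ 2.9469 half-lives, so t½ = 333/2.9469 ≈ 113 minutes.
From t = 451 to t = 750: 24.9 × (1/2)^((750−451)/113) ≈ 3.9781 pmol.

3.98 pmol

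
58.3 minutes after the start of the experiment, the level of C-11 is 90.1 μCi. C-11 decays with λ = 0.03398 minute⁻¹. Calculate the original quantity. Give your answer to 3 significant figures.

653 μCi

t½ = ln 2 / λ = 0.69315 / 0.03398 ≈ 20.399 minutes.
Number of half-lives elapsed: n = 58.3/20.399 ≈ 2.858.
A₀ = A × 2^n = 90.1 × 2^2.858 = 90.1 × 7.2502 ≈ 653.25 μCi.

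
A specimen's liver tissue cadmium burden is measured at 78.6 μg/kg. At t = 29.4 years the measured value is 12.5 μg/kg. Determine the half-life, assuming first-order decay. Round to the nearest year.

A/A₀ = 12.5/78.6 ≈ 0.15903.
n = log₂(6.288) ≈ 2.6526 half-lives elapsed in 29.4 years.
t½ = 29.4/2.6526 ≈ 11.083 years.

11 years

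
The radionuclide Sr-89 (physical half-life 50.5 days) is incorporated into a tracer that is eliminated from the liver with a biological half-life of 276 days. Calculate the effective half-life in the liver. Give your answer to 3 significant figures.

42.7 days

1/t_eff = 1/t_phys + 1/t_biol = 1/50.5 + 1/276 = 0.023425 per day.
t_eff = 50.5 × 276 / (50.5 + 276) ≈ 42.689 days.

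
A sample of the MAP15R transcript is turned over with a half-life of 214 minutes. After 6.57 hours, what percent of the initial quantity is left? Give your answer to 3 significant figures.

6.57 hours = 394.2 minutes.
n = 394.2/214 ≈ 1.8421 half-lives.
Fraction remaining = (1/2)^1.8421 ≈ 0.27892, i.e. 27.892%.

27.9%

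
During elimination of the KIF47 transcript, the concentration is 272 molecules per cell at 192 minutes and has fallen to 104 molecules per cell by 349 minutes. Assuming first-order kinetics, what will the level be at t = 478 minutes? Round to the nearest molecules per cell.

Over Δt = 349 − 192 = 157 minutes, the level fell by a factor of 272/104 ≈ 2.6154.
n = log₂(2.6154) ≈ 1.387 half-lives, so t½ = 157/1.387 ≈ 113.19 minutes.
From t = 349 to t = 478: 104 × (1/2)^((478−349)/113.19) ≈ 47.202 molecules per cell.

47 molecules per cell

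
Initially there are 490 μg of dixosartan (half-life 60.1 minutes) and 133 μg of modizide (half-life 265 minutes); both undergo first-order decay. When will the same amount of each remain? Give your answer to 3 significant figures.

146 minutes

Set 490·(1/2)^(t/60.1) = 133·(1/2)^(t/265).
Taking log₂: log₂(490/133) = t·(1/60.1 − 1/265).
log₂(3.6842) = 1.8814; 1/60.1 − 1/265 = 0.012865.
t = 1.8814 / 0.012865 ≈ 146.23 minutes.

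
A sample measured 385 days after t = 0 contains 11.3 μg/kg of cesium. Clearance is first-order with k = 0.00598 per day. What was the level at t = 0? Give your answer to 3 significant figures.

t½ = ln 2 / k = 0.69315 / 0.00598 ≈ 115.91 days.
Number of half-lives elapsed: n = 385/115.91 ≈ 3.3215.
A₀ = A × 2^n = 11.3 × 2^3.3215 = 11.3 × 9.9971 ≈ 112.97 μg/kg.

113 μg/kg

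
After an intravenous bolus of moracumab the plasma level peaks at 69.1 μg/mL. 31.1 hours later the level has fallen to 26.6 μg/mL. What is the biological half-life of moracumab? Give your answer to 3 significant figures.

22.6 hours

A/A₀ = 26.6/69.1 ≈ 0.38495.
n = log₂(2.5977) ≈ 1.3773 half-lives elapsed in 31.1 hours.
t½ = 31.1/1.3773 ≈ 22.581 hours.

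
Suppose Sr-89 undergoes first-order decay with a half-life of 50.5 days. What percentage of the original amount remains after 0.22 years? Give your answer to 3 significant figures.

33.2%

0.22 years = 80.3 days.
n = 80.3/50.5 ≈ 1.5901 half-lives.
Fraction remaining = (1/2)^1.5901 ≈ 0.33215, i.e. 33.215%.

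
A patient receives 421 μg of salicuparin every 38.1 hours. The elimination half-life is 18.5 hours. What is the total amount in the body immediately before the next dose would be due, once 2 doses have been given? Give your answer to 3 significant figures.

125 μg

The 2 doses were given 76.2, 38.1 hours ago.
Total = 421·(1/2)^(76.2/18.5) + 421·(1/2)^(38.1/18.5)
      = 24.231 + 101 ≈ 125.23 μg.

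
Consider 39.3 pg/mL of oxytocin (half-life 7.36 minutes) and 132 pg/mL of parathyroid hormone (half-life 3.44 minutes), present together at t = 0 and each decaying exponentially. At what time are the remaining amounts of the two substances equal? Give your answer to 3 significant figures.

Set 39.3·(1/2)^(t/7.36) = 132·(1/2)^(t/3.44).
Taking log₂: log₂(39.3/132) = t·(1/7.36 − 1/3.44).
log₂(0.29773) = -1.7479; 1/7.36 − 1/3.44 = -0.15483.
t = -1.7479 / -0.15483 ≈ 11.29 minutes.

11.3 minutes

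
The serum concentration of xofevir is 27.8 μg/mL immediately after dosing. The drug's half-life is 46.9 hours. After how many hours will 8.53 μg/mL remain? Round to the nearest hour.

80 hours

Fraction remaining = 8.53/27.8 ≈ 0.30683.
n = log₂(27.8/8.53) = ln(3.2591)/ln 2 ≈ 1.7045 half-lives.
t = n × t½ = 1.7045 × 46.9 ≈ 79.94 hours.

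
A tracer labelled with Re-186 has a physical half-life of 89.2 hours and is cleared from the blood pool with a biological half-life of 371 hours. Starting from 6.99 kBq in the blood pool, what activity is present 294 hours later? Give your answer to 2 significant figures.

1/t_eff = 1/t_phys + 1/t_biol = 1/89.2 + 1/371 = 0.013906 per hour.
t_eff = 89.2 × 371 / (89.2 + 371) ≈ 71.91 hours.
Remaining = 6.99 × (1/2)^(294/71.91) = 6.99 × (1/2)^4.0884 ≈ 0.4109 kBq.

0.41 kBq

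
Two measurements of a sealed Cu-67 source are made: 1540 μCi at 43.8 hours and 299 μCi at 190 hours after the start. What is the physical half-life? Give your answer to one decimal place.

Over Δt = 190 − 43.8 = 146.2 hours, the level fell by a factor of 1540/299 ≈ 5.1505.
n = log₂(5.1505) ≈ 2.3647 half-lives, so t½ = 146.2/2.3647 ≈ 61.826 hours.

61.8 hours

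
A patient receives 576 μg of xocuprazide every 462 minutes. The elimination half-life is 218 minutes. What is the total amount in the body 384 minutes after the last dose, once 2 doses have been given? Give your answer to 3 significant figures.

209 μg

The 2 doses were given 846, 384 minutes ago.
Total = 576·(1/2)^(846/218) + 576·(1/2)^(384/218)
      = 39.103 + 169.89 ≈ 208.99 μg.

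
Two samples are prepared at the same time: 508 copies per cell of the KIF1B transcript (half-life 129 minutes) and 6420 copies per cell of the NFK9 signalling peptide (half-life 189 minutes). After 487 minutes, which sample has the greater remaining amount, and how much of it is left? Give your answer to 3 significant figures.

KIF1B transcript: 508 × (1/2)^3.7752 ≈ 37.104 copies per cell.
NFK9 signalling peptide: 6420 × (1/2)^2.5767 ≈ 1076.1 copies per cell.
NFK9 signalling peptide has more remaining, at ≈ 1076.1 copies per cell.

NFK9 signalling peptide, 1080 copies per cell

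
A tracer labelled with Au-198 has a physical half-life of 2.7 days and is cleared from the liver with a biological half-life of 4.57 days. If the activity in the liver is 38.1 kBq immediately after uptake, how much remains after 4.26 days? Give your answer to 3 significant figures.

1/t_eff = 1/t_phys + 1/t_biol = 1/2.7 + 1/4.57 = 0.58919 per day.
t_eff = 2.7 × 4.57 / (2.7 + 4.57) ≈ 1.6972 days.
Remaining = 38.1 × (1/2)^(4.26/1.6972) = 38.1 × (1/2)^2.5099 ≈ 6.6889 kBq.

6.69 kBq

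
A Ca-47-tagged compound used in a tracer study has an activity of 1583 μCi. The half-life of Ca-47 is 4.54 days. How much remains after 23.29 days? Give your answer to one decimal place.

45.2 μCi

Number of half-lives: n = 23.29/4.54 ≈ 5.13.
Remaining = 1583 × (1/2)^5.13 = 1583 × 0.028558 ≈ 45.207 μCi.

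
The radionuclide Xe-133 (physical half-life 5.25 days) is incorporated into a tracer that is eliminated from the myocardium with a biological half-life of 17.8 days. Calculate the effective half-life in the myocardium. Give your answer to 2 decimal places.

1/t_eff = 1/t_phys + 1/t_biol = 1/5.25 + 1/17.8 = 0.24666 per day.
t_eff = 5.25 × 17.8 / (5.25 + 17.8) ≈ 4.0542 days.

4.05 days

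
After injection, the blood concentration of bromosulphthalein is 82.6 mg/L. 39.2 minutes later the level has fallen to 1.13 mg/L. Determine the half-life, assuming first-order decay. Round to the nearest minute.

6 minutes

A/A₀ = 1.13/82.6 ≈ 0.01368.
n = log₂(73.097) ≈ 6.1917 half-lives elapsed in 39.2 minutes.
t½ = 39.2/6.1917 ≈ 6.331 minutes.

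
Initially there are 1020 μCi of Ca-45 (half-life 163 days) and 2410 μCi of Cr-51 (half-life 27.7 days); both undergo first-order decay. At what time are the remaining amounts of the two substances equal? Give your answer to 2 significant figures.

Set 1020·(1/2)^(t/163) = 2410·(1/2)^(t/27.7).
Taking log₂: log₂(1020/2410) = t·(1/163 − 1/27.7).
log₂(0.42324) = -1.2405; 1/163 − 1/27.7 = -0.029966.
t = -1.2405 / -0.029966 ≈ 41.396 days.

41 days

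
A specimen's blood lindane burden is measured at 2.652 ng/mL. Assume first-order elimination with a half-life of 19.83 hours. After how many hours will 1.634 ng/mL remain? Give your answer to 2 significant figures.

Fraction remaining = 1.634/2.652 ≈ 0.61614.
n = log₂(2.652/1.634) = ln(1.623)/ln 2 ≈ 0.69867 half-lives.
t = n × t½ = 0.69867 × 19.83 ≈ 13.855 hours.

14 hours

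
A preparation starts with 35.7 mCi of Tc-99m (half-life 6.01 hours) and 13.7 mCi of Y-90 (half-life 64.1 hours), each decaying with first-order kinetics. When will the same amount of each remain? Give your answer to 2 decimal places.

9.16 hours

Set 35.7·(1/2)^(t/6.01) = 13.7·(1/2)^(t/64.1).
Taking log₂: log₂(35.7/13.7) = t·(1/6.01 − 1/64.1).
log₂(2.6058) = 1.3817; 1/6.01 − 1/64.1 = 0.15079.
t = 1.3817 / 0.15079 ≈ 9.1635 hours.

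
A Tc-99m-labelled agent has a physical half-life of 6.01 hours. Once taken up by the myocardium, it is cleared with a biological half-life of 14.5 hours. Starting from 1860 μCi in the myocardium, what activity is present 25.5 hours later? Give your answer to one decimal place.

1/t_eff = 1/t_phys + 1/t_biol = 1/6.01 + 1/14.5 = 0.23535 per hour.
t_eff = 6.01 × 14.5 / (6.01 + 14.5) ≈ 4.2489 hours.
Remaining = 1860 × (1/2)^(25.5/4.2489) = 1860 × (1/2)^6.0015 ≈ 29.031 μCi.

29.0 μCi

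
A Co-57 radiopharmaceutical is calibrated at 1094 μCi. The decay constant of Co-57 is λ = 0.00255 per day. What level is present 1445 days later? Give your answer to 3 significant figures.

t½ = ln 2 / λ = 0.69315 / 0.00255 ≈ 271.82 days.
Number of half-lives: n = 1445/271.82 ≈ 5.316.
Remaining = 1094 × (1/2)^5.316 = 1094 × 0.025103 ≈ 27.463 μCi.

27.5 μCi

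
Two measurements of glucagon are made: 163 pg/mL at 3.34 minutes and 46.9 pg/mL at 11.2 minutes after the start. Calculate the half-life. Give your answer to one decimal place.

4.4 minutes

Over Δt = 11.2 − 3.34 = 7.86 minutes, the level fell by a factor of 163/46.9 ≈ 3.4755.
n = log₂(3.4755) ≈ 1.7972 half-lives, so t½ = 7.86/1.7972 ≈ 4.3734 minutes.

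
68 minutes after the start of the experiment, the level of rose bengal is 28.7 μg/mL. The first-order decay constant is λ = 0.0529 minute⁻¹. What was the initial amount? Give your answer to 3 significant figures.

1050 μg/mL

t½ = ln 2 / λ = 0.69315 / 0.0529 ≈ 13.103 minutes.
Number of half-lives elapsed: n = 68/13.103 ≈ 5.1897.
A₀ = A × 2^n = 28.7 × 2^5.1897 = 28.7 × 36.496 ≈ 1047.4 μg/mL.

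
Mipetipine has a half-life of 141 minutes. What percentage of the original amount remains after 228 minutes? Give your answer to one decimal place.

32.6%

n = 228/141 ≈ 1.617 half-lives.
Fraction remaining = (1/2)^1.617 ≈ 0.32601, i.e. 32.601%.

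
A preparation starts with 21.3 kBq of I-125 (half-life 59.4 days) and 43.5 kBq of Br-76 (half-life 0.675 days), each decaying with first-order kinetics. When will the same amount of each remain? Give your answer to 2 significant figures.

0.70 days

Set 21.3·(1/2)^(t/59.4) = 43.5·(1/2)^(t/0.675).
Taking log₂: log₂(21.3/43.5) = t·(1/59.4 − 1/0.675).
log₂(0.48966) = -1.0302; 1/59.4 − 1/0.675 = -1.4646.
t = -1.0302 / -1.4646 ≈ 0.70335 days.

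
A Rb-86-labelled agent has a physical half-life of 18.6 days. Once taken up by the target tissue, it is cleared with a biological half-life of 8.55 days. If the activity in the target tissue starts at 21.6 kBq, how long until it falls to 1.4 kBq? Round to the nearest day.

23 days

1/t_eff = 1/t_phys + 1/t_biol = 1/18.6 + 1/8.55 = 0.17072 per day.
t_eff = 18.6 × 8.55 / (18.6 + 8.55) ≈ 5.8575 days.
n = log₂(21.6/1.4) ≈ 3.9475; t = 3.9475 × 5.8575 ≈ 23.123 days.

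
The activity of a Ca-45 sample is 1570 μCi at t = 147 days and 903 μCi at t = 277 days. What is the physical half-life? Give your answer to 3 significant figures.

163 days

Over Δt = 277 − 147 = 130 days, the level fell by a factor of 1570/903 ≈ 1.7386.
n = log₂(1.7386) ≈ 0.79797 half-lives, so t½ = 130/0.79797 ≈ 162.91 days.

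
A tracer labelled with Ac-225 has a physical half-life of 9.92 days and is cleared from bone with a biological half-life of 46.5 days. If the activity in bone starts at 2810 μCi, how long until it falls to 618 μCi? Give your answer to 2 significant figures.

1/t_eff = 1/t_phys + 1/t_biol = 1/9.92 + 1/46.5 = 0.12231 per day.
t_eff = 9.92 × 46.5 / (9.92 + 46.5) ≈ 8.1758 days.
n = log₂(2810/618) ≈ 2.1849; t = 2.1849 × 8.1758 ≈ 17.863 days.

18 days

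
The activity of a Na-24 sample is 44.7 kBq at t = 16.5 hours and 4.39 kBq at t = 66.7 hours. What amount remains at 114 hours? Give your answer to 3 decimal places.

0.493 kBq

Over Δt = 66.7 − 16.5 = 50.2 hours, the level fell by a factor of 44.7/4.39 ≈ 10.182.
n = log₂(10.182) ≈ 3.348 half-lives, so t½ = 50.2/3.348 ≈ 14.994 hours.
From t = 66.7 to t = 114: 4.39 × (1/2)^((114−66.7)/14.994) ≈ 0.493 kBq.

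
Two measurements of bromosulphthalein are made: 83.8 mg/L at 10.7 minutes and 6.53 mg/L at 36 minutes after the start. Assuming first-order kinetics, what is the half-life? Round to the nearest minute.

7 minutes

Over Δt = 36 − 10.7 = 25.3 minutes, the level fell by a factor of 83.8/6.53 ≈ 12.833.
n = log₂(12.833) ≈ 3.6818 half-lives, so t½ = 25.3/3.6818 ≈ 6.8716 minutes.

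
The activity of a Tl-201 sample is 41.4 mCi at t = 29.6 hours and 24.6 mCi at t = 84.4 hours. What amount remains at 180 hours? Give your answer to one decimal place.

9.9 mCi

Over Δt = 84.4 − 29.6 = 54.8 hours, the level fell by a factor of 41.4/24.6 ≈ 1.6829.
n = log₂(1.6829) ≈ 0.75097 half-lives, so t½ = 54.8/0.75097 ≈ 72.972 hours.
From t = 84.4 to t = 180: 24.6 × (1/2)^((180−84.4)/72.972) ≈ 9.9211 mCi.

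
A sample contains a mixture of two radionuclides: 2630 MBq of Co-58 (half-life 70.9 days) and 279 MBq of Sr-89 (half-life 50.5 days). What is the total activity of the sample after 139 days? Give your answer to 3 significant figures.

Co-58: 2630 × (1/2)^(139/70.9) = 2630 × (1/2)^1.9605 ≈ 675.75 MBq.
Sr-89: 279 × (1/2)^(139/50.5) = 279 × (1/2)^2.7525 ≈ 41.403 MBq.
Total = 675.75 + 41.403 ≈ 717.15 MBq.

717 MBq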